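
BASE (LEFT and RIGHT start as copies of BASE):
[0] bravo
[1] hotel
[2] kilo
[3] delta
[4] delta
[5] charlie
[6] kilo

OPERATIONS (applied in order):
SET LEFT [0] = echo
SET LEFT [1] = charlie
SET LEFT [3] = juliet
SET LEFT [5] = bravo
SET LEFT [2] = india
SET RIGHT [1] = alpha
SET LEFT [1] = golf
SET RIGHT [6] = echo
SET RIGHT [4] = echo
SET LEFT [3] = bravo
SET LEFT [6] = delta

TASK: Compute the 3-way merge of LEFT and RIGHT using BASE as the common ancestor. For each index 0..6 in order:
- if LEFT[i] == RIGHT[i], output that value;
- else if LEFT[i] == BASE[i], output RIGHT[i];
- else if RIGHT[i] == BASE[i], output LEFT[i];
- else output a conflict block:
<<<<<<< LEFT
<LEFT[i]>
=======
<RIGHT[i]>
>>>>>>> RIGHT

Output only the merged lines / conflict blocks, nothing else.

Final LEFT:  [echo, golf, india, bravo, delta, bravo, delta]
Final RIGHT: [bravo, alpha, kilo, delta, echo, charlie, echo]
i=0: L=echo, R=bravo=BASE -> take LEFT -> echo
i=1: BASE=hotel L=golf R=alpha all differ -> CONFLICT
i=2: L=india, R=kilo=BASE -> take LEFT -> india
i=3: L=bravo, R=delta=BASE -> take LEFT -> bravo
i=4: L=delta=BASE, R=echo -> take RIGHT -> echo
i=5: L=bravo, R=charlie=BASE -> take LEFT -> bravo
i=6: BASE=kilo L=delta R=echo all differ -> CONFLICT

Answer: echo
<<<<<<< LEFT
golf
=======
alpha
>>>>>>> RIGHT
india
bravo
echo
bravo
<<<<<<< LEFT
delta
=======
echo
>>>>>>> RIGHT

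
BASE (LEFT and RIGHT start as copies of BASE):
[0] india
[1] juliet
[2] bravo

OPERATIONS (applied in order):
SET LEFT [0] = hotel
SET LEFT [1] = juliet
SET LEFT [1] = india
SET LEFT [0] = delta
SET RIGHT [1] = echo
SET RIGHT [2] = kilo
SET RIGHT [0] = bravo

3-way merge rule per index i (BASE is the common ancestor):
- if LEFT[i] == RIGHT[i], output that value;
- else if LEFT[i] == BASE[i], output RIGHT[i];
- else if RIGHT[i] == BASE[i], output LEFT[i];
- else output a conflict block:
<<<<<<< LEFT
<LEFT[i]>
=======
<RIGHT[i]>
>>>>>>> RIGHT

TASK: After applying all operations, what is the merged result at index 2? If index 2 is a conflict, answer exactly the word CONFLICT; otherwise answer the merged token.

Final LEFT:  [delta, india, bravo]
Final RIGHT: [bravo, echo, kilo]
i=0: BASE=india L=delta R=bravo all differ -> CONFLICT
i=1: BASE=juliet L=india R=echo all differ -> CONFLICT
i=2: L=bravo=BASE, R=kilo -> take RIGHT -> kilo
Index 2 -> kilo

Answer: kilo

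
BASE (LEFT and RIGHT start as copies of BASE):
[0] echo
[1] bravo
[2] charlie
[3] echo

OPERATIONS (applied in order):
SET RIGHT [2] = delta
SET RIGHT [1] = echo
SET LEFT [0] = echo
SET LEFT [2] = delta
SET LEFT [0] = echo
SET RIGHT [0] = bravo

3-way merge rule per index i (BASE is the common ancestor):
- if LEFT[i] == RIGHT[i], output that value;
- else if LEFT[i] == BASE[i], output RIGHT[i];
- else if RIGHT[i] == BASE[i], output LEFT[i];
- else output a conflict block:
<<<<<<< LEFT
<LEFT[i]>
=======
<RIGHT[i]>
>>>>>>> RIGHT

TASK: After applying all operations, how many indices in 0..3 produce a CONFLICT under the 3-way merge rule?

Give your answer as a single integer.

Final LEFT:  [echo, bravo, delta, echo]
Final RIGHT: [bravo, echo, delta, echo]
i=0: L=echo=BASE, R=bravo -> take RIGHT -> bravo
i=1: L=bravo=BASE, R=echo -> take RIGHT -> echo
i=2: L=delta R=delta -> agree -> delta
i=3: L=echo R=echo -> agree -> echo
Conflict count: 0

Answer: 0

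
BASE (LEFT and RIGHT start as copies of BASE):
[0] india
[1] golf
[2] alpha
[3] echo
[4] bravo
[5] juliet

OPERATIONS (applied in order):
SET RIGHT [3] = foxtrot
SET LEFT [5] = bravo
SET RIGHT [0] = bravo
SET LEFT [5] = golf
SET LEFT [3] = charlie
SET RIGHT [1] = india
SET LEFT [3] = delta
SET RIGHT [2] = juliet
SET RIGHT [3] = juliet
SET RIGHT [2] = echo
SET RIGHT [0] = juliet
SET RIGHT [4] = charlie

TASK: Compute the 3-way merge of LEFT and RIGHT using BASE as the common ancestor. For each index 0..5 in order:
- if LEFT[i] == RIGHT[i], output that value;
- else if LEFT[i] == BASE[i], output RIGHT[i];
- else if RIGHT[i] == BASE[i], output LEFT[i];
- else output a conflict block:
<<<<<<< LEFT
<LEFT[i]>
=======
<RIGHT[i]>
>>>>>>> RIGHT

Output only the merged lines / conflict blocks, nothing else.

Answer: juliet
india
echo
<<<<<<< LEFT
delta
=======
juliet
>>>>>>> RIGHT
charlie
golf

Derivation:
Final LEFT:  [india, golf, alpha, delta, bravo, golf]
Final RIGHT: [juliet, india, echo, juliet, charlie, juliet]
i=0: L=india=BASE, R=juliet -> take RIGHT -> juliet
i=1: L=golf=BASE, R=india -> take RIGHT -> india
i=2: L=alpha=BASE, R=echo -> take RIGHT -> echo
i=3: BASE=echo L=delta R=juliet all differ -> CONFLICT
i=4: L=bravo=BASE, R=charlie -> take RIGHT -> charlie
i=5: L=golf, R=juliet=BASE -> take LEFT -> golf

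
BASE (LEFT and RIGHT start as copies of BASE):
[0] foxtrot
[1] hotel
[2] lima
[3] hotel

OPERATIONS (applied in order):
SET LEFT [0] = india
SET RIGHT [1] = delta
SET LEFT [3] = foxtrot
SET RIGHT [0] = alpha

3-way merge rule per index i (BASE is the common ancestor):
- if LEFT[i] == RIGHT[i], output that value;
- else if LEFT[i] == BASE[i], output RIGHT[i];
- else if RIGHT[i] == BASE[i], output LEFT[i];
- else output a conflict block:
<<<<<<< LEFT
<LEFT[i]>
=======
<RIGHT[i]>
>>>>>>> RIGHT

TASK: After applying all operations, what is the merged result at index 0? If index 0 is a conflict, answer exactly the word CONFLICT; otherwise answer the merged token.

Answer: CONFLICT

Derivation:
Final LEFT:  [india, hotel, lima, foxtrot]
Final RIGHT: [alpha, delta, lima, hotel]
i=0: BASE=foxtrot L=india R=alpha all differ -> CONFLICT
i=1: L=hotel=BASE, R=delta -> take RIGHT -> delta
i=2: L=lima R=lima -> agree -> lima
i=3: L=foxtrot, R=hotel=BASE -> take LEFT -> foxtrot
Index 0 -> CONFLICT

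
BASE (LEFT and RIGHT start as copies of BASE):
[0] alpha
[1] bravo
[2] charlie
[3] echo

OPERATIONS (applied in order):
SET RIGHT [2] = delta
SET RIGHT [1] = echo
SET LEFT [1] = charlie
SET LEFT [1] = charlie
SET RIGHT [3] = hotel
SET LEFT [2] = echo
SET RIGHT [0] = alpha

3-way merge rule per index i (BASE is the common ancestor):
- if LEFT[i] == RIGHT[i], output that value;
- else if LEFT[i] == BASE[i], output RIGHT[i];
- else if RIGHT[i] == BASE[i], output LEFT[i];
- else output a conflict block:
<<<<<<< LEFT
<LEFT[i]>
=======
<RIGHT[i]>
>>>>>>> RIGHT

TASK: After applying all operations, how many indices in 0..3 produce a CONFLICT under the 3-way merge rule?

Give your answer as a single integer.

Final LEFT:  [alpha, charlie, echo, echo]
Final RIGHT: [alpha, echo, delta, hotel]
i=0: L=alpha R=alpha -> agree -> alpha
i=1: BASE=bravo L=charlie R=echo all differ -> CONFLICT
i=2: BASE=charlie L=echo R=delta all differ -> CONFLICT
i=3: L=echo=BASE, R=hotel -> take RIGHT -> hotel
Conflict count: 2

Answer: 2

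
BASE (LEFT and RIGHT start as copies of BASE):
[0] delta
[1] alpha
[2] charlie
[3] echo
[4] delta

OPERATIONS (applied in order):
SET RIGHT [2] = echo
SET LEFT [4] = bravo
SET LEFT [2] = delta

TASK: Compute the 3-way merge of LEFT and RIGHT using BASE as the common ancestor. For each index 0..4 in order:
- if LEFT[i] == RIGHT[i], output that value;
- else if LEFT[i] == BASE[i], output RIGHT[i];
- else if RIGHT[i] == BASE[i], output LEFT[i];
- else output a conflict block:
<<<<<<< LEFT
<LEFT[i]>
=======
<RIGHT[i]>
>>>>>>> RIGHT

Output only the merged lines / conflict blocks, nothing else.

Final LEFT:  [delta, alpha, delta, echo, bravo]
Final RIGHT: [delta, alpha, echo, echo, delta]
i=0: L=delta R=delta -> agree -> delta
i=1: L=alpha R=alpha -> agree -> alpha
i=2: BASE=charlie L=delta R=echo all differ -> CONFLICT
i=3: L=echo R=echo -> agree -> echo
i=4: L=bravo, R=delta=BASE -> take LEFT -> bravo

Answer: delta
alpha
<<<<<<< LEFT
delta
=======
echo
>>>>>>> RIGHT
echo
bravo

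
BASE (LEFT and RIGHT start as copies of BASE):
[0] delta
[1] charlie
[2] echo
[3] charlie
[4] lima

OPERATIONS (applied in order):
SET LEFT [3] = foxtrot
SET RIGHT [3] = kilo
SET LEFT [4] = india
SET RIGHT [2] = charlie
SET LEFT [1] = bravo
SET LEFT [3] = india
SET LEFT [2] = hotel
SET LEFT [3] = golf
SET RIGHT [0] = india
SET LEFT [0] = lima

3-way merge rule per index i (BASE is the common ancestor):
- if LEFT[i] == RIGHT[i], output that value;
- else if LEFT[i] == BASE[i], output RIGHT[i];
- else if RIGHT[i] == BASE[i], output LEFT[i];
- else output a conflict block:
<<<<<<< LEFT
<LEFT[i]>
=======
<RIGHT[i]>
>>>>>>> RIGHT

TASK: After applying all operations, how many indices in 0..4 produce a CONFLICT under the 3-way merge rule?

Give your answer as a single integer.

Final LEFT:  [lima, bravo, hotel, golf, india]
Final RIGHT: [india, charlie, charlie, kilo, lima]
i=0: BASE=delta L=lima R=india all differ -> CONFLICT
i=1: L=bravo, R=charlie=BASE -> take LEFT -> bravo
i=2: BASE=echo L=hotel R=charlie all differ -> CONFLICT
i=3: BASE=charlie L=golf R=kilo all differ -> CONFLICT
i=4: L=india, R=lima=BASE -> take LEFT -> india
Conflict count: 3

Answer: 3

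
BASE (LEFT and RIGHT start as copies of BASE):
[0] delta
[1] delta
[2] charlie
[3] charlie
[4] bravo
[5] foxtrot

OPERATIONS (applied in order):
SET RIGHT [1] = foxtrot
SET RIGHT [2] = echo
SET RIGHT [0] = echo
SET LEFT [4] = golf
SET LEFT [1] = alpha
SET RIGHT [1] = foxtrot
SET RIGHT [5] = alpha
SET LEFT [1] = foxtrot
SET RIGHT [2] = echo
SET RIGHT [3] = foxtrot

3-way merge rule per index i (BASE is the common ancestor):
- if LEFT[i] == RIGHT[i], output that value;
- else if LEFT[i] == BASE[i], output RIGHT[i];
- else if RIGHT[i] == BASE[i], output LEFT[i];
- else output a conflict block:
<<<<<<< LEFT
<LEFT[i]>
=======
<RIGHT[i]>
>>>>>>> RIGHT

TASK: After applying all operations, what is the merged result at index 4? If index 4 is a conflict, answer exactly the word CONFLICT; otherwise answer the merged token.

Final LEFT:  [delta, foxtrot, charlie, charlie, golf, foxtrot]
Final RIGHT: [echo, foxtrot, echo, foxtrot, bravo, alpha]
i=0: L=delta=BASE, R=echo -> take RIGHT -> echo
i=1: L=foxtrot R=foxtrot -> agree -> foxtrot
i=2: L=charlie=BASE, R=echo -> take RIGHT -> echo
i=3: L=charlie=BASE, R=foxtrot -> take RIGHT -> foxtrot
i=4: L=golf, R=bravo=BASE -> take LEFT -> golf
i=5: L=foxtrot=BASE, R=alpha -> take RIGHT -> alpha
Index 4 -> golf

Answer: golf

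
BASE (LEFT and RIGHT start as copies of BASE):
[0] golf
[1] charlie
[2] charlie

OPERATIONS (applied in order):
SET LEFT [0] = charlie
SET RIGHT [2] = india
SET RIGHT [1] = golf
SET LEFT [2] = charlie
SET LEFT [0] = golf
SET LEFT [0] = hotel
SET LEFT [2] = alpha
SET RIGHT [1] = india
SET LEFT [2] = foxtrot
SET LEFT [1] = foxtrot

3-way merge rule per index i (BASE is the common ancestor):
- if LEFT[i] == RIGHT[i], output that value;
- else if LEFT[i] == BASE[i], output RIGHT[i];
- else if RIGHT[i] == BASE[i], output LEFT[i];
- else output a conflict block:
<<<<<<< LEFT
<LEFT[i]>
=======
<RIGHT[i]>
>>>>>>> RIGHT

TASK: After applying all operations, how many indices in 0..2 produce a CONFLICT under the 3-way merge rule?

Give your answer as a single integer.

Final LEFT:  [hotel, foxtrot, foxtrot]
Final RIGHT: [golf, india, india]
i=0: L=hotel, R=golf=BASE -> take LEFT -> hotel
i=1: BASE=charlie L=foxtrot R=india all differ -> CONFLICT
i=2: BASE=charlie L=foxtrot R=india all differ -> CONFLICT
Conflict count: 2

Answer: 2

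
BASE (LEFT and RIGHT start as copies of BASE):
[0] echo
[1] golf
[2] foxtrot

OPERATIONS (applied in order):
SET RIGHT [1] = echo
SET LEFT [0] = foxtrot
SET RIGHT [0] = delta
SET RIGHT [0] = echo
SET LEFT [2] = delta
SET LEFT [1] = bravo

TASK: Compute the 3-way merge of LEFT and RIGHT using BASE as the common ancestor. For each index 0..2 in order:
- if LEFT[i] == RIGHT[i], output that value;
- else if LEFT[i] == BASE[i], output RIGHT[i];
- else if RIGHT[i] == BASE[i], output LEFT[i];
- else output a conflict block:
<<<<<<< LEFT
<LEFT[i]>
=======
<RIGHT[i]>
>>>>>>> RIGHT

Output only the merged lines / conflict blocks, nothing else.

Answer: foxtrot
<<<<<<< LEFT
bravo
=======
echo
>>>>>>> RIGHT
delta

Derivation:
Final LEFT:  [foxtrot, bravo, delta]
Final RIGHT: [echo, echo, foxtrot]
i=0: L=foxtrot, R=echo=BASE -> take LEFT -> foxtrot
i=1: BASE=golf L=bravo R=echo all differ -> CONFLICT
i=2: L=delta, R=foxtrot=BASE -> take LEFT -> delta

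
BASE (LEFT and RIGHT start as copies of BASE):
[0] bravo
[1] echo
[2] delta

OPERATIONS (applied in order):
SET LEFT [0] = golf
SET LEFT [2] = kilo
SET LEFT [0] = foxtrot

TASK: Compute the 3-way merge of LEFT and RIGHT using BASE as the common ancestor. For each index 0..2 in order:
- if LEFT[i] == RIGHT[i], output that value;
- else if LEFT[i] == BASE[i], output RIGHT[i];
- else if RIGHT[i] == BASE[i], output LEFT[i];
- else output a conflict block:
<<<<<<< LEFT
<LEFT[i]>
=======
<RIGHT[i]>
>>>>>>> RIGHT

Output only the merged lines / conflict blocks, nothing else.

Final LEFT:  [foxtrot, echo, kilo]
Final RIGHT: [bravo, echo, delta]
i=0: L=foxtrot, R=bravo=BASE -> take LEFT -> foxtrot
i=1: L=echo R=echo -> agree -> echo
i=2: L=kilo, R=delta=BASE -> take LEFT -> kilo

Answer: foxtrot
echo
kilo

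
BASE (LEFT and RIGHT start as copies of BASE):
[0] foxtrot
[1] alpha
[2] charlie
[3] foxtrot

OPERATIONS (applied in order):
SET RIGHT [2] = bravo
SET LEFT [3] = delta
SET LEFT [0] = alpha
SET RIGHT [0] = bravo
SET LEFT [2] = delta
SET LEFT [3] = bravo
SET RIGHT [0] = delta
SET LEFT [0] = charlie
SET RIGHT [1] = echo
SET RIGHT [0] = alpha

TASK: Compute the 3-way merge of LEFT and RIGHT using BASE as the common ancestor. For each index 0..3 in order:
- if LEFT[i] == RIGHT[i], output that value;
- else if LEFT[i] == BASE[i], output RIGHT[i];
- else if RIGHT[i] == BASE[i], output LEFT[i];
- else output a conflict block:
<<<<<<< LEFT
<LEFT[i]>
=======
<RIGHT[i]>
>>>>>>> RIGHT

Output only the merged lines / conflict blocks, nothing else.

Answer: <<<<<<< LEFT
charlie
=======
alpha
>>>>>>> RIGHT
echo
<<<<<<< LEFT
delta
=======
bravo
>>>>>>> RIGHT
bravo

Derivation:
Final LEFT:  [charlie, alpha, delta, bravo]
Final RIGHT: [alpha, echo, bravo, foxtrot]
i=0: BASE=foxtrot L=charlie R=alpha all differ -> CONFLICT
i=1: L=alpha=BASE, R=echo -> take RIGHT -> echo
i=2: BASE=charlie L=delta R=bravo all differ -> CONFLICT
i=3: L=bravo, R=foxtrot=BASE -> take LEFT -> bravo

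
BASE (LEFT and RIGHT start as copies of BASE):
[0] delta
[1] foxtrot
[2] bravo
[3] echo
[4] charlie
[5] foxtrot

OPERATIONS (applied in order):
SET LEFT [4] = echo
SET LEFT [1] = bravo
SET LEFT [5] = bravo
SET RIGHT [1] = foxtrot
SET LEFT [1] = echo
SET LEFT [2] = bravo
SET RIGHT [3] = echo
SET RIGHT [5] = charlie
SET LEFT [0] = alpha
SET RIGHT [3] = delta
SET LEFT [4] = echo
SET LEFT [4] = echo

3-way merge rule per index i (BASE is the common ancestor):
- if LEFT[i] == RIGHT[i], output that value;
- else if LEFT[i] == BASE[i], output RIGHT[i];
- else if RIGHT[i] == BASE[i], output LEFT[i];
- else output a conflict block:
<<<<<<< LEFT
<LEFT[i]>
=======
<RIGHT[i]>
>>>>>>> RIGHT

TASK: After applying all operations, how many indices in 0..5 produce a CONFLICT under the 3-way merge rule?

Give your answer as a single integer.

Final LEFT:  [alpha, echo, bravo, echo, echo, bravo]
Final RIGHT: [delta, foxtrot, bravo, delta, charlie, charlie]
i=0: L=alpha, R=delta=BASE -> take LEFT -> alpha
i=1: L=echo, R=foxtrot=BASE -> take LEFT -> echo
i=2: L=bravo R=bravo -> agree -> bravo
i=3: L=echo=BASE, R=delta -> take RIGHT -> delta
i=4: L=echo, R=charlie=BASE -> take LEFT -> echo
i=5: BASE=foxtrot L=bravo R=charlie all differ -> CONFLICT
Conflict count: 1

Answer: 1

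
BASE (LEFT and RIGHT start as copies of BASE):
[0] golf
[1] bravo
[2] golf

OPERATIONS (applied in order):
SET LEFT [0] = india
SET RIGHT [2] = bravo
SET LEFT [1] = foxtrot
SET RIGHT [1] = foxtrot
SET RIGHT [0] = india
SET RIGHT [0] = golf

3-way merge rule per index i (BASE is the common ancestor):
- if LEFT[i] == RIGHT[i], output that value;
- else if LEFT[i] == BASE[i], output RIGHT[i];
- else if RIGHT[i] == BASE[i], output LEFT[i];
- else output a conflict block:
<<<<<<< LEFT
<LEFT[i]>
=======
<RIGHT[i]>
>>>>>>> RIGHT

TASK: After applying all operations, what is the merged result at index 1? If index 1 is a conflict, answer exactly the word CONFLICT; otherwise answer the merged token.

Final LEFT:  [india, foxtrot, golf]
Final RIGHT: [golf, foxtrot, bravo]
i=0: L=india, R=golf=BASE -> take LEFT -> india
i=1: L=foxtrot R=foxtrot -> agree -> foxtrot
i=2: L=golf=BASE, R=bravo -> take RIGHT -> bravo
Index 1 -> foxtrot

Answer: foxtrot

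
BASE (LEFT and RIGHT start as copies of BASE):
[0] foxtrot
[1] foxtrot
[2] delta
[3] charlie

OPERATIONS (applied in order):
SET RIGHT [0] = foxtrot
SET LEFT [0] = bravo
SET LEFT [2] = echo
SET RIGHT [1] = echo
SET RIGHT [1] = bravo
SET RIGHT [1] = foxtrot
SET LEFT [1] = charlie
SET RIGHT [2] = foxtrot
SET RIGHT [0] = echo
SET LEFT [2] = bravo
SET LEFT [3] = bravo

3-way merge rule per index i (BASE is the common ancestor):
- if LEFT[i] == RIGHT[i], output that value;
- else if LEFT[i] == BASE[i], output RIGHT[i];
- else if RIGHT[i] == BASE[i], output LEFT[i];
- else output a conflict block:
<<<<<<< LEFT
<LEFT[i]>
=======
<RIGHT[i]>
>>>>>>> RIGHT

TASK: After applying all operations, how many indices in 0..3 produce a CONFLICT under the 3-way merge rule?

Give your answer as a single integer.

Final LEFT:  [bravo, charlie, bravo, bravo]
Final RIGHT: [echo, foxtrot, foxtrot, charlie]
i=0: BASE=foxtrot L=bravo R=echo all differ -> CONFLICT
i=1: L=charlie, R=foxtrot=BASE -> take LEFT -> charlie
i=2: BASE=delta L=bravo R=foxtrot all differ -> CONFLICT
i=3: L=bravo, R=charlie=BASE -> take LEFT -> bravo
Conflict count: 2

Answer: 2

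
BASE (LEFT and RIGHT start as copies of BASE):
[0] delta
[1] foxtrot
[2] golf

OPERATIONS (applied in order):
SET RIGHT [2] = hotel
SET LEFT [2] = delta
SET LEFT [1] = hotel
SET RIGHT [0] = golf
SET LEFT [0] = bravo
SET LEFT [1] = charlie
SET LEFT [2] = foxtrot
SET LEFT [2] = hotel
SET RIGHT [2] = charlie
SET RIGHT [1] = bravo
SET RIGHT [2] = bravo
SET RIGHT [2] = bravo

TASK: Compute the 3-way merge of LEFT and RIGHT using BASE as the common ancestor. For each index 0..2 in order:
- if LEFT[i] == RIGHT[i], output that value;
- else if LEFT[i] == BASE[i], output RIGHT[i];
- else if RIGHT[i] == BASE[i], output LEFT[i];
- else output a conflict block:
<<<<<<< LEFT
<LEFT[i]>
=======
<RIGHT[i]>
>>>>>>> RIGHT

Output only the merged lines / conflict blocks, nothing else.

Final LEFT:  [bravo, charlie, hotel]
Final RIGHT: [golf, bravo, bravo]
i=0: BASE=delta L=bravo R=golf all differ -> CONFLICT
i=1: BASE=foxtrot L=charlie R=bravo all differ -> CONFLICT
i=2: BASE=golf L=hotel R=bravo all differ -> CONFLICT

Answer: <<<<<<< LEFT
bravo
=======
golf
>>>>>>> RIGHT
<<<<<<< LEFT
charlie
=======
bravo
>>>>>>> RIGHT
<<<<<<< LEFT
hotel
=======
bravo
>>>>>>> RIGHT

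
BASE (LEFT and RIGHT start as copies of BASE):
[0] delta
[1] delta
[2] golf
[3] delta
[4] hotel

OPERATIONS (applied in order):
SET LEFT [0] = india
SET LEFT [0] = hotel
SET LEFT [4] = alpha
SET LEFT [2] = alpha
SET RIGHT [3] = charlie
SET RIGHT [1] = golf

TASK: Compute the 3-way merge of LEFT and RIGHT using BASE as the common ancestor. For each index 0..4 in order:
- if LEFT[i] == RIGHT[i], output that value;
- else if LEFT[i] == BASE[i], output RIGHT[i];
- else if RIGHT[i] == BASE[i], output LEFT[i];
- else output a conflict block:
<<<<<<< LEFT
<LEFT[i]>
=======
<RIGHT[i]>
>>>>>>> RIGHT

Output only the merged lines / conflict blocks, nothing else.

Answer: hotel
golf
alpha
charlie
alpha

Derivation:
Final LEFT:  [hotel, delta, alpha, delta, alpha]
Final RIGHT: [delta, golf, golf, charlie, hotel]
i=0: L=hotel, R=delta=BASE -> take LEFT -> hotel
i=1: L=delta=BASE, R=golf -> take RIGHT -> golf
i=2: L=alpha, R=golf=BASE -> take LEFT -> alpha
i=3: L=delta=BASE, R=charlie -> take RIGHT -> charlie
i=4: L=alpha, R=hotel=BASE -> take LEFT -> alpha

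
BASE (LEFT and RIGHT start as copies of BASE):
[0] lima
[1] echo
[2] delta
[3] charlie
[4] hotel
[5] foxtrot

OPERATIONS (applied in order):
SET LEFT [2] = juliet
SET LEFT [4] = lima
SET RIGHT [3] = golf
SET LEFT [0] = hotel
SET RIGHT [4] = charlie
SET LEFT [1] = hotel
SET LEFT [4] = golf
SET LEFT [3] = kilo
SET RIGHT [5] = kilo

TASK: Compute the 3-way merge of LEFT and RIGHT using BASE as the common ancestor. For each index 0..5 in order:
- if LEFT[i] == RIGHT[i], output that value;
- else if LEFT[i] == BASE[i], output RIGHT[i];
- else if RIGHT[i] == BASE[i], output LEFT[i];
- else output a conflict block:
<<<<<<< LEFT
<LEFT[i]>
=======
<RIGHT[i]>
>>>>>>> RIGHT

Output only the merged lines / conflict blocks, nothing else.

Final LEFT:  [hotel, hotel, juliet, kilo, golf, foxtrot]
Final RIGHT: [lima, echo, delta, golf, charlie, kilo]
i=0: L=hotel, R=lima=BASE -> take LEFT -> hotel
i=1: L=hotel, R=echo=BASE -> take LEFT -> hotel
i=2: L=juliet, R=delta=BASE -> take LEFT -> juliet
i=3: BASE=charlie L=kilo R=golf all differ -> CONFLICT
i=4: BASE=hotel L=golf R=charlie all differ -> CONFLICT
i=5: L=foxtrot=BASE, R=kilo -> take RIGHT -> kilo

Answer: hotel
hotel
juliet
<<<<<<< LEFT
kilo
=======
golf
>>>>>>> RIGHT
<<<<<<< LEFT
golf
=======
charlie
>>>>>>> RIGHT
kilo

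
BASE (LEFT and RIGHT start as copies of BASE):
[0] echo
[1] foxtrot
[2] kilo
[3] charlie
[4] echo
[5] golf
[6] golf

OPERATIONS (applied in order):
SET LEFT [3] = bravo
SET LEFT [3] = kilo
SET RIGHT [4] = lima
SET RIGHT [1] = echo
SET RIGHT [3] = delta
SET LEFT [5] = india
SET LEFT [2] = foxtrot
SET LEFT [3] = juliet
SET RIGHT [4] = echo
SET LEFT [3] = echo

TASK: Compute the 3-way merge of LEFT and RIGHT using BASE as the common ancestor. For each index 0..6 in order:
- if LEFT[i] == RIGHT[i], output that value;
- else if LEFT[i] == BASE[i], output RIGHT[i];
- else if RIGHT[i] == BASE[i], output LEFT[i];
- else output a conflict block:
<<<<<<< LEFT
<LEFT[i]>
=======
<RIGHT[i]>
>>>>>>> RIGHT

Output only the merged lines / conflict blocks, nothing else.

Answer: echo
echo
foxtrot
<<<<<<< LEFT
echo
=======
delta
>>>>>>> RIGHT
echo
india
golf

Derivation:
Final LEFT:  [echo, foxtrot, foxtrot, echo, echo, india, golf]
Final RIGHT: [echo, echo, kilo, delta, echo, golf, golf]
i=0: L=echo R=echo -> agree -> echo
i=1: L=foxtrot=BASE, R=echo -> take RIGHT -> echo
i=2: L=foxtrot, R=kilo=BASE -> take LEFT -> foxtrot
i=3: BASE=charlie L=echo R=delta all differ -> CONFLICT
i=4: L=echo R=echo -> agree -> echo
i=5: L=india, R=golf=BASE -> take LEFT -> india
i=6: L=golf R=golf -> agree -> golf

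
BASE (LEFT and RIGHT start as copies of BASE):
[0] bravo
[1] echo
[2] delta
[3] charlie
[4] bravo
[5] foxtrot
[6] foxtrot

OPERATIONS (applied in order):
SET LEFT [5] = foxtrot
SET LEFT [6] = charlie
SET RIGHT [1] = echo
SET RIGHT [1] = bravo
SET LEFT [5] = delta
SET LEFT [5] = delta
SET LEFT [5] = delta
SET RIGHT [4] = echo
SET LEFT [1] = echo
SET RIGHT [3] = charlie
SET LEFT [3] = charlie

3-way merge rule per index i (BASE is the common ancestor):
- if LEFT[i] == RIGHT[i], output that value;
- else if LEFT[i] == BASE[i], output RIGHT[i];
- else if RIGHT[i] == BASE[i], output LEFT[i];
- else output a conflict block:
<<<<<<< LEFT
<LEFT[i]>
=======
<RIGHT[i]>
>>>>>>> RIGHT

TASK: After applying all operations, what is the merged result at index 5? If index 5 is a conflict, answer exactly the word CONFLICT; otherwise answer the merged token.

Answer: delta

Derivation:
Final LEFT:  [bravo, echo, delta, charlie, bravo, delta, charlie]
Final RIGHT: [bravo, bravo, delta, charlie, echo, foxtrot, foxtrot]
i=0: L=bravo R=bravo -> agree -> bravo
i=1: L=echo=BASE, R=bravo -> take RIGHT -> bravo
i=2: L=delta R=delta -> agree -> delta
i=3: L=charlie R=charlie -> agree -> charlie
i=4: L=bravo=BASE, R=echo -> take RIGHT -> echo
i=5: L=delta, R=foxtrot=BASE -> take LEFT -> delta
i=6: L=charlie, R=foxtrot=BASE -> take LEFT -> charlie
Index 5 -> delta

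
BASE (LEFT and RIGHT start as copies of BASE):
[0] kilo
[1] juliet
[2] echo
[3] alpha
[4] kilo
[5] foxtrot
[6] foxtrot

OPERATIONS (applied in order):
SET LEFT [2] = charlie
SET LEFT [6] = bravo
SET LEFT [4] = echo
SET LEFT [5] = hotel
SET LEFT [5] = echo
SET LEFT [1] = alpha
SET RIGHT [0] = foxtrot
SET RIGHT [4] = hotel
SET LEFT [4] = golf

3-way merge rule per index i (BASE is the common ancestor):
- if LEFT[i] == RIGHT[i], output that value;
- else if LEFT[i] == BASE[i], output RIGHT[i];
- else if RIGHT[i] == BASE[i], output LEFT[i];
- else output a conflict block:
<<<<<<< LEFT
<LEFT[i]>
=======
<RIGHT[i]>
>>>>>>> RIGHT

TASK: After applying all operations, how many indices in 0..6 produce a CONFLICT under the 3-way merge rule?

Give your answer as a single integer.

Answer: 1

Derivation:
Final LEFT:  [kilo, alpha, charlie, alpha, golf, echo, bravo]
Final RIGHT: [foxtrot, juliet, echo, alpha, hotel, foxtrot, foxtrot]
i=0: L=kilo=BASE, R=foxtrot -> take RIGHT -> foxtrot
i=1: L=alpha, R=juliet=BASE -> take LEFT -> alpha
i=2: L=charlie, R=echo=BASE -> take LEFT -> charlie
i=3: L=alpha R=alpha -> agree -> alpha
i=4: BASE=kilo L=golf R=hotel all differ -> CONFLICT
i=5: L=echo, R=foxtrot=BASE -> take LEFT -> echo
i=6: L=bravo, R=foxtrot=BASE -> take LEFT -> bravo
Conflict count: 1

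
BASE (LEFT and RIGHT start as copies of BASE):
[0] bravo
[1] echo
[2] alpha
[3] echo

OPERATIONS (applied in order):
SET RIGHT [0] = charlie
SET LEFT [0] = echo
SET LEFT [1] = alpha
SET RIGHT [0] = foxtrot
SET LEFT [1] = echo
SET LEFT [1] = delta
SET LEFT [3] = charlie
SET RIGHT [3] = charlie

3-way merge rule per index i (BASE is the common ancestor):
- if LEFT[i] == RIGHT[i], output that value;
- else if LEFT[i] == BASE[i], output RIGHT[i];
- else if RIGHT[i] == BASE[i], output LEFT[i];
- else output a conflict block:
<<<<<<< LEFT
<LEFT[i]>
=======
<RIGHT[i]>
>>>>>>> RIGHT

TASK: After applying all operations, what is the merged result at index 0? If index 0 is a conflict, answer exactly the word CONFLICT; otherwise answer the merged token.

Answer: CONFLICT

Derivation:
Final LEFT:  [echo, delta, alpha, charlie]
Final RIGHT: [foxtrot, echo, alpha, charlie]
i=0: BASE=bravo L=echo R=foxtrot all differ -> CONFLICT
i=1: L=delta, R=echo=BASE -> take LEFT -> delta
i=2: L=alpha R=alpha -> agree -> alpha
i=3: L=charlie R=charlie -> agree -> charlie
Index 0 -> CONFLICT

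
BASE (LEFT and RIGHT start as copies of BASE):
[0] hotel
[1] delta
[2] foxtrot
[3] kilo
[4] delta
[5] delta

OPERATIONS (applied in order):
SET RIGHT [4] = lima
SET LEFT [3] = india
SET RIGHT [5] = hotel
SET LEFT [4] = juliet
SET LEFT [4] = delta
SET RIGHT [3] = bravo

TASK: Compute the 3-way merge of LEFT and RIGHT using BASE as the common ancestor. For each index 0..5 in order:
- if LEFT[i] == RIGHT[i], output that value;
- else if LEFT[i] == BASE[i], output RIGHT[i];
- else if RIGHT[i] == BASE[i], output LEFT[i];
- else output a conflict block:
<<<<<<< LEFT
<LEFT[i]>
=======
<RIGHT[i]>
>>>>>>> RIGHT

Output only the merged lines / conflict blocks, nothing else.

Answer: hotel
delta
foxtrot
<<<<<<< LEFT
india
=======
bravo
>>>>>>> RIGHT
lima
hotel

Derivation:
Final LEFT:  [hotel, delta, foxtrot, india, delta, delta]
Final RIGHT: [hotel, delta, foxtrot, bravo, lima, hotel]
i=0: L=hotel R=hotel -> agree -> hotel
i=1: L=delta R=delta -> agree -> delta
i=2: L=foxtrot R=foxtrot -> agree -> foxtrot
i=3: BASE=kilo L=india R=bravo all differ -> CONFLICT
i=4: L=delta=BASE, R=lima -> take RIGHT -> lima
i=5: L=delta=BASE, R=hotel -> take RIGHT -> hotel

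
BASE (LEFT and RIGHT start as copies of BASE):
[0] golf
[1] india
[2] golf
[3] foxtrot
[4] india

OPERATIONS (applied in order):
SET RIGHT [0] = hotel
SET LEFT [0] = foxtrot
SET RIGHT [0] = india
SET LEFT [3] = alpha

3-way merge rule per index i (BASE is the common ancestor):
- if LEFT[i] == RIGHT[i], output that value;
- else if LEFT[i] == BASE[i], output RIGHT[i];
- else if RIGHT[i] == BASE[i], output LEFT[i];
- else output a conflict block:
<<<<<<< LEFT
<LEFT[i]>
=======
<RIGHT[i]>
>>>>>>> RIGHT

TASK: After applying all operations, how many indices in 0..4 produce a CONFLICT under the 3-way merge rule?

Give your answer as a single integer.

Final LEFT:  [foxtrot, india, golf, alpha, india]
Final RIGHT: [india, india, golf, foxtrot, india]
i=0: BASE=golf L=foxtrot R=india all differ -> CONFLICT
i=1: L=india R=india -> agree -> india
i=2: L=golf R=golf -> agree -> golf
i=3: L=alpha, R=foxtrot=BASE -> take LEFT -> alpha
i=4: L=india R=india -> agree -> india
Conflict count: 1

Answer: 1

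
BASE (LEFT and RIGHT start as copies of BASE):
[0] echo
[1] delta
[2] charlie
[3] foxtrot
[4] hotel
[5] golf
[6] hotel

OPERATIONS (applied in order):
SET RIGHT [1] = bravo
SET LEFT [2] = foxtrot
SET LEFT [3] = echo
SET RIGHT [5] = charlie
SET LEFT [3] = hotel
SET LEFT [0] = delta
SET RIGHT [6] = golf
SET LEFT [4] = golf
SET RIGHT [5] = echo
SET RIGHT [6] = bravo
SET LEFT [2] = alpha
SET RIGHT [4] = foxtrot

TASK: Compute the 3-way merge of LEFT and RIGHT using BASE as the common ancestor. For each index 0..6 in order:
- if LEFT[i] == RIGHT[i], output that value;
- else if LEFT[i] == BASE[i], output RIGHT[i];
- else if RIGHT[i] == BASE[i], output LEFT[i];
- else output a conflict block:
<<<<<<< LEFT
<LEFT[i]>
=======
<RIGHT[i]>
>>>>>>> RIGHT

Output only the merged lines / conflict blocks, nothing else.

Answer: delta
bravo
alpha
hotel
<<<<<<< LEFT
golf
=======
foxtrot
>>>>>>> RIGHT
echo
bravo

Derivation:
Final LEFT:  [delta, delta, alpha, hotel, golf, golf, hotel]
Final RIGHT: [echo, bravo, charlie, foxtrot, foxtrot, echo, bravo]
i=0: L=delta, R=echo=BASE -> take LEFT -> delta
i=1: L=delta=BASE, R=bravo -> take RIGHT -> bravo
i=2: L=alpha, R=charlie=BASE -> take LEFT -> alpha
i=3: L=hotel, R=foxtrot=BASE -> take LEFT -> hotel
i=4: BASE=hotel L=golf R=foxtrot all differ -> CONFLICT
i=5: L=golf=BASE, R=echo -> take RIGHT -> echo
i=6: L=hotel=BASE, R=bravo -> take RIGHT -> bravo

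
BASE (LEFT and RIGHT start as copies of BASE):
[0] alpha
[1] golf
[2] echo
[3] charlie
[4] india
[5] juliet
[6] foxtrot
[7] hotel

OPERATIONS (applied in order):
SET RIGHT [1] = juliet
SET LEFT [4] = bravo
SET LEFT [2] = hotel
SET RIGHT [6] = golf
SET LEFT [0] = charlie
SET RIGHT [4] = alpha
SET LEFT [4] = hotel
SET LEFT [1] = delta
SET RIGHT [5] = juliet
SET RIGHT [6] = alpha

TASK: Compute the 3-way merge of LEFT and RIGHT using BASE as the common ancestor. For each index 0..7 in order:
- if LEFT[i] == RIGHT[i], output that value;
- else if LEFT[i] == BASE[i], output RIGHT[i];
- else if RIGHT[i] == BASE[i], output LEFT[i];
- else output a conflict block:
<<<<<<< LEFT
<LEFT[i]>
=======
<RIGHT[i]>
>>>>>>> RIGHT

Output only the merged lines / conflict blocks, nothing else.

Answer: charlie
<<<<<<< LEFT
delta
=======
juliet
>>>>>>> RIGHT
hotel
charlie
<<<<<<< LEFT
hotel
=======
alpha
>>>>>>> RIGHT
juliet
alpha
hotel

Derivation:
Final LEFT:  [charlie, delta, hotel, charlie, hotel, juliet, foxtrot, hotel]
Final RIGHT: [alpha, juliet, echo, charlie, alpha, juliet, alpha, hotel]
i=0: L=charlie, R=alpha=BASE -> take LEFT -> charlie
i=1: BASE=golf L=delta R=juliet all differ -> CONFLICT
i=2: L=hotel, R=echo=BASE -> take LEFT -> hotel
i=3: L=charlie R=charlie -> agree -> charlie
i=4: BASE=india L=hotel R=alpha all differ -> CONFLICT
i=5: L=juliet R=juliet -> agree -> juliet
i=6: L=foxtrot=BASE, R=alpha -> take RIGHT -> alpha
i=7: L=hotel R=hotel -> agree -> hotel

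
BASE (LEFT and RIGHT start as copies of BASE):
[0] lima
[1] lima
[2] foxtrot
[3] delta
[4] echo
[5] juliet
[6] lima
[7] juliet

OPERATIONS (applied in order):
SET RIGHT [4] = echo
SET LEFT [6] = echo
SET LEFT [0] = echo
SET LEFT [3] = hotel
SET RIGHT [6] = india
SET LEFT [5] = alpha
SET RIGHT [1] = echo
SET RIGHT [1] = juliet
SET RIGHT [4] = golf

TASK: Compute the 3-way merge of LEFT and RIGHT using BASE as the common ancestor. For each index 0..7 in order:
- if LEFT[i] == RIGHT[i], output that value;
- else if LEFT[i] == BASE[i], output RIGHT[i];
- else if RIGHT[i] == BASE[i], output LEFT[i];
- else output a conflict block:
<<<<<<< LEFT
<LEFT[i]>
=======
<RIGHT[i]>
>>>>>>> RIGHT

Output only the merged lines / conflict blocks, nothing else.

Final LEFT:  [echo, lima, foxtrot, hotel, echo, alpha, echo, juliet]
Final RIGHT: [lima, juliet, foxtrot, delta, golf, juliet, india, juliet]
i=0: L=echo, R=lima=BASE -> take LEFT -> echo
i=1: L=lima=BASE, R=juliet -> take RIGHT -> juliet
i=2: L=foxtrot R=foxtrot -> agree -> foxtrot
i=3: L=hotel, R=delta=BASE -> take LEFT -> hotel
i=4: L=echo=BASE, R=golf -> take RIGHT -> golf
i=5: L=alpha, R=juliet=BASE -> take LEFT -> alpha
i=6: BASE=lima L=echo R=india all differ -> CONFLICT
i=7: L=juliet R=juliet -> agree -> juliet

Answer: echo
juliet
foxtrot
hotel
golf
alpha
<<<<<<< LEFT
echo
=======
india
>>>>>>> RIGHT
juliet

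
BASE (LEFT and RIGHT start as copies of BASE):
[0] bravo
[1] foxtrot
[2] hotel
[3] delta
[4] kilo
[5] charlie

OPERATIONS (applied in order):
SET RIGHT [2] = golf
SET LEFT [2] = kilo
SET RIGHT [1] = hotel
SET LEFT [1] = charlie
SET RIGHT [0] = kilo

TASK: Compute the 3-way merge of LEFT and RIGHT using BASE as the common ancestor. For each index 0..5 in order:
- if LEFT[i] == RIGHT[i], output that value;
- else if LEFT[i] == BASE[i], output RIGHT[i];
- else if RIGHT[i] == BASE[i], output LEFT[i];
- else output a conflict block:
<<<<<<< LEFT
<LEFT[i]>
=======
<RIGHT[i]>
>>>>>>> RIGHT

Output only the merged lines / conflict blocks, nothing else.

Final LEFT:  [bravo, charlie, kilo, delta, kilo, charlie]
Final RIGHT: [kilo, hotel, golf, delta, kilo, charlie]
i=0: L=bravo=BASE, R=kilo -> take RIGHT -> kilo
i=1: BASE=foxtrot L=charlie R=hotel all differ -> CONFLICT
i=2: BASE=hotel L=kilo R=golf all differ -> CONFLICT
i=3: L=delta R=delta -> agree -> delta
i=4: L=kilo R=kilo -> agree -> kilo
i=5: L=charlie R=charlie -> agree -> charlie

Answer: kilo
<<<<<<< LEFT
charlie
=======
hotel
>>>>>>> RIGHT
<<<<<<< LEFT
kilo
=======
golf
>>>>>>> RIGHT
delta
kilo
charlie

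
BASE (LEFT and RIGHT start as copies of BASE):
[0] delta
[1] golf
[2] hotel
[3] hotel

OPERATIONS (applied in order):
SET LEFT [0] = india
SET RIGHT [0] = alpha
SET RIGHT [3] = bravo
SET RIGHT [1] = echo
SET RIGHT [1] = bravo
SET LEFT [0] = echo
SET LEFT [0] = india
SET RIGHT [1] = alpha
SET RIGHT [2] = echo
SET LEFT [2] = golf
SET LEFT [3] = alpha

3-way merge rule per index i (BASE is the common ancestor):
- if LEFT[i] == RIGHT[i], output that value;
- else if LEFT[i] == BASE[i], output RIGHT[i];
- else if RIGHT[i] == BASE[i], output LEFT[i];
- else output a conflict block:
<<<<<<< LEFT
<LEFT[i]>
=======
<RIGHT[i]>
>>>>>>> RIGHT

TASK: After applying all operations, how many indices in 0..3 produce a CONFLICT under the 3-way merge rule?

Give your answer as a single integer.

Final LEFT:  [india, golf, golf, alpha]
Final RIGHT: [alpha, alpha, echo, bravo]
i=0: BASE=delta L=india R=alpha all differ -> CONFLICT
i=1: L=golf=BASE, R=alpha -> take RIGHT -> alpha
i=2: BASE=hotel L=golf R=echo all differ -> CONFLICT
i=3: BASE=hotel L=alpha R=bravo all differ -> CONFLICT
Conflict count: 3

Answer: 3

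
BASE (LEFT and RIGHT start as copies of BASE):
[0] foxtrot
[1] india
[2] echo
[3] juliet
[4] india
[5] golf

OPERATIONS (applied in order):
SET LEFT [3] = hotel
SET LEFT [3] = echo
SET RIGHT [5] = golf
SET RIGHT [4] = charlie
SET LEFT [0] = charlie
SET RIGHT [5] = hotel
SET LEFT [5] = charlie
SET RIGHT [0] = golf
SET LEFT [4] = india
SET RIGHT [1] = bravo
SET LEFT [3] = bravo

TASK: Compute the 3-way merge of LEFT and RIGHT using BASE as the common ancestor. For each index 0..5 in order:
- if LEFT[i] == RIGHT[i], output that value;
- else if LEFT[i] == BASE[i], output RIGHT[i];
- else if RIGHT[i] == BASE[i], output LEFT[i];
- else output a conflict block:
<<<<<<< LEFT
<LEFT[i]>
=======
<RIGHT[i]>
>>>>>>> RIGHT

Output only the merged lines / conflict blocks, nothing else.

Final LEFT:  [charlie, india, echo, bravo, india, charlie]
Final RIGHT: [golf, bravo, echo, juliet, charlie, hotel]
i=0: BASE=foxtrot L=charlie R=golf all differ -> CONFLICT
i=1: L=india=BASE, R=bravo -> take RIGHT -> bravo
i=2: L=echo R=echo -> agree -> echo
i=3: L=bravo, R=juliet=BASE -> take LEFT -> bravo
i=4: L=india=BASE, R=charlie -> take RIGHT -> charlie
i=5: BASE=golf L=charlie R=hotel all differ -> CONFLICT

Answer: <<<<<<< LEFT
charlie
=======
golf
>>>>>>> RIGHT
bravo
echo
bravo
charlie
<<<<<<< LEFT
charlie
=======
hotel
>>>>>>> RIGHT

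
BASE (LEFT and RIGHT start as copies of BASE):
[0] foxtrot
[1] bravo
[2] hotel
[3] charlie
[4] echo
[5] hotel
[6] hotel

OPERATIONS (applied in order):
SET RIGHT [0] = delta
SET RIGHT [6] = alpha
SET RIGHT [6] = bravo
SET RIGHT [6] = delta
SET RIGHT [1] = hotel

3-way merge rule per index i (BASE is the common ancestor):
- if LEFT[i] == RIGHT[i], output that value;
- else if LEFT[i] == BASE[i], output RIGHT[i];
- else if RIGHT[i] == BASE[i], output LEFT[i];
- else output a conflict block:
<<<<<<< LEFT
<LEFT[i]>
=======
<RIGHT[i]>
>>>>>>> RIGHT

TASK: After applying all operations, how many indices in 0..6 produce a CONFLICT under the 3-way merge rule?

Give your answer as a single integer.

Answer: 0

Derivation:
Final LEFT:  [foxtrot, bravo, hotel, charlie, echo, hotel, hotel]
Final RIGHT: [delta, hotel, hotel, charlie, echo, hotel, delta]
i=0: L=foxtrot=BASE, R=delta -> take RIGHT -> delta
i=1: L=bravo=BASE, R=hotel -> take RIGHT -> hotel
i=2: L=hotel R=hotel -> agree -> hotel
i=3: L=charlie R=charlie -> agree -> charlie
i=4: L=echo R=echo -> agree -> echo
i=5: L=hotel R=hotel -> agree -> hotel
i=6: L=hotel=BASE, R=delta -> take RIGHT -> delta
Conflict count: 0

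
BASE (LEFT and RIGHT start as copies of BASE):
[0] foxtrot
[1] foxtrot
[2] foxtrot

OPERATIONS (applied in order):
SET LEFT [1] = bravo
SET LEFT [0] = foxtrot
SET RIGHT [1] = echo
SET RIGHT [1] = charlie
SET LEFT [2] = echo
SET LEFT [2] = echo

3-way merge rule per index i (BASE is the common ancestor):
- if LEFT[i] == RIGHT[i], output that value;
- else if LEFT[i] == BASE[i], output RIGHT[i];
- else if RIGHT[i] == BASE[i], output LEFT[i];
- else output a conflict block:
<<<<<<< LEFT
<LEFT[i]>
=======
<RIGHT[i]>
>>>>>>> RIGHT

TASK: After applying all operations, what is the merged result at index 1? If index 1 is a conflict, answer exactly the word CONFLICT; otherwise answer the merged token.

Final LEFT:  [foxtrot, bravo, echo]
Final RIGHT: [foxtrot, charlie, foxtrot]
i=0: L=foxtrot R=foxtrot -> agree -> foxtrot
i=1: BASE=foxtrot L=bravo R=charlie all differ -> CONFLICT
i=2: L=echo, R=foxtrot=BASE -> take LEFT -> echo
Index 1 -> CONFLICT

Answer: CONFLICT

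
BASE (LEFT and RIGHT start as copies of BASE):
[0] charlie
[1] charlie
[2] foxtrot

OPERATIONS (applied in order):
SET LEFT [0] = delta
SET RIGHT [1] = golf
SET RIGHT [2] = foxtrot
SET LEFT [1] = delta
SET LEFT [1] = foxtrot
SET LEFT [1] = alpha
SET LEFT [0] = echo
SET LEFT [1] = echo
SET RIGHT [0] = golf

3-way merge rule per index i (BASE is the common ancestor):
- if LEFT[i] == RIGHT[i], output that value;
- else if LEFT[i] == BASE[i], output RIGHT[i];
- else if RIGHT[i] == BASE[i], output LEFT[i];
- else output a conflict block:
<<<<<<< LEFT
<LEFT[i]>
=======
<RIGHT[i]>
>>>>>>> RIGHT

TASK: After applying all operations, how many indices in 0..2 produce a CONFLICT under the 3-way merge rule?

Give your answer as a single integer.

Final LEFT:  [echo, echo, foxtrot]
Final RIGHT: [golf, golf, foxtrot]
i=0: BASE=charlie L=echo R=golf all differ -> CONFLICT
i=1: BASE=charlie L=echo R=golf all differ -> CONFLICT
i=2: L=foxtrot R=foxtrot -> agree -> foxtrot
Conflict count: 2

Answer: 2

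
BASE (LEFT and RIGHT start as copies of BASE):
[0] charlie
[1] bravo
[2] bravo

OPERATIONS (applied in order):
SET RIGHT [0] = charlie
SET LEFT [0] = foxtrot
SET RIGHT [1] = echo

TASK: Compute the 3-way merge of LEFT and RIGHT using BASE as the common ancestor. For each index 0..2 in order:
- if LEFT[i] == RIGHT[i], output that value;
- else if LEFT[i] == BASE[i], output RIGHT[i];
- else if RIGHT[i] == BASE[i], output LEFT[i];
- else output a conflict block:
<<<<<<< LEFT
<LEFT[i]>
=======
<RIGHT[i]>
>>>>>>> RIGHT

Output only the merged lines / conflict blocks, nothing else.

Final LEFT:  [foxtrot, bravo, bravo]
Final RIGHT: [charlie, echo, bravo]
i=0: L=foxtrot, R=charlie=BASE -> take LEFT -> foxtrot
i=1: L=bravo=BASE, R=echo -> take RIGHT -> echo
i=2: L=bravo R=bravo -> agree -> bravo

Answer: foxtrot
echo
bravo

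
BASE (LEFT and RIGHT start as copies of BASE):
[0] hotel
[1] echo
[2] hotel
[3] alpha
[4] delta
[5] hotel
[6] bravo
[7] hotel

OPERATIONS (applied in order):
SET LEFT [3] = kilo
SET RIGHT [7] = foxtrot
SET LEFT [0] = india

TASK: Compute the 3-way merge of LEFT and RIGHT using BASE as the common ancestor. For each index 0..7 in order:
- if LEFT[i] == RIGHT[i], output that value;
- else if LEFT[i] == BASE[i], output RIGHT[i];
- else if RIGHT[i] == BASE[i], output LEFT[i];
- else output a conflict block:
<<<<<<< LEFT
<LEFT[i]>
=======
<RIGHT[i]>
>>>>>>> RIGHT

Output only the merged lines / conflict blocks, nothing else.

Final LEFT:  [india, echo, hotel, kilo, delta, hotel, bravo, hotel]
Final RIGHT: [hotel, echo, hotel, alpha, delta, hotel, bravo, foxtrot]
i=0: L=india, R=hotel=BASE -> take LEFT -> india
i=1: L=echo R=echo -> agree -> echo
i=2: L=hotel R=hotel -> agree -> hotel
i=3: L=kilo, R=alpha=BASE -> take LEFT -> kilo
i=4: L=delta R=delta -> agree -> delta
i=5: L=hotel R=hotel -> agree -> hotel
i=6: L=bravo R=bravo -> agree -> bravo
i=7: L=hotel=BASE, R=foxtrot -> take RIGHT -> foxtrot

Answer: india
echo
hotel
kilo
delta
hotel
bravo
foxtrot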